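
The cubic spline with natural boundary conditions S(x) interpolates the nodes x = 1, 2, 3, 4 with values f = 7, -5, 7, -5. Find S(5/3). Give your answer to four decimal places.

-3.9630

With σ_i denoting the second derivative at x_i, h_i = 1, 1, 1, and Δ_i = (y_(i+1) − y_i)/h_i = -12, 12, -12:
  1·σ_0 + 4·σ_1 + 1·σ_2 = 6(Δ_1 - Δ_0) = 144
  1·σ_1 + 4·σ_2 + 1·σ_3 = 6(Δ_2 - Δ_1) = -144
Natural end conditions: σ_0 = σ_3 = 0.
Hence σ_0 = 0, σ_1 = 48, σ_2 = -48, σ_3 = 0.
On [1, 2], S(x) = 7 - 20·(x - 1) + 0·(x - 1)² + 8·(x - 1)³.
With (x - 1) = 2/3: S(5/3) = -107/27.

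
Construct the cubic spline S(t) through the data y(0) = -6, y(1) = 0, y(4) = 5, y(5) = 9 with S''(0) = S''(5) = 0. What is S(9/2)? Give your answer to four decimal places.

6.7841

With σ_i denoting the second derivative at x_i, h_i = 1, 3, 1, and Δ_i = (y_(i+1) − y_i)/h_i = 6, 5/3, 4:
  1·σ_0 + 8·σ_1 + 3·σ_2 = 6(Δ_1 - Δ_0) = -26
  3·σ_1 + 8·σ_2 + 1·σ_3 = 6(Δ_2 - Δ_1) = 14
Natural end conditions: σ_0 = σ_3 = 0.
Solving: σ_0 = 0, σ_1 = -50/11, σ_2 = 38/11, σ_3 = 0.
On [4, 5], S(t) = 5 + 94/33·(t - 4) + 19/11·(t - 4)² - 19/33·(t - 4)³.
With (t - 4) = 1/2: S(9/2) = 597/88.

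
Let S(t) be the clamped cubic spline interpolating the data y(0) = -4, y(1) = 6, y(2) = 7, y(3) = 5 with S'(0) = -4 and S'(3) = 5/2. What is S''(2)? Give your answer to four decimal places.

-1.2667

Let σ_i = S''(x_i). Step sizes h_i = 1, 1, 1; slopes of the chords Δ_i = (y_(i+1) - y_i)/h_i = 10, 1, -2.
  1·σ_0 + 4·σ_1 + 1·σ_2 = 6(Δ_1 - Δ_0) = -54
  1·σ_1 + 4·σ_2 + 1·σ_3 = 6(Δ_2 - Δ_1) = -18
Clamped end conditions give two more equations: 2h_0·σ_0 + h_0·σ_1 = 6(Δ_0 - S'(0)) = 84 and h_2·σ_2 + 2h_2·σ_3 = 6(S'(3) - Δ_2) = 27.
Solving: σ_0 = 833/15, σ_1 = -406/15, σ_2 = -19/15, σ_3 = 212/15.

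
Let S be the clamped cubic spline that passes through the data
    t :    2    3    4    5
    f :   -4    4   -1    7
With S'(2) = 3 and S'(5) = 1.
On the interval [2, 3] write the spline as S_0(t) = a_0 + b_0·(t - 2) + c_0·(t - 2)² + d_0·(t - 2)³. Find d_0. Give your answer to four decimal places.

-11.9333

Write M_i for S''(x_i). With h_i = 1, 1, 1 and divided differences Δ_i = 8, -5, 8, the continuity of S' gives the tridiagonal system
  1·M_0 + 4·M_1 + 1·M_2 = 6(Δ_1 - Δ_0) = -78
  1·M_1 + 4·M_2 + 1·M_3 = 6(Δ_2 - Δ_1) = 78
Clamped end conditions give two more equations: 2h_0·M_0 + h_0·M_1 = 6(Δ_0 - S'(2)) = 30 and h_2·M_2 + 2h_2·M_3 = 6(S'(5) - Δ_2) = -42.
Hence M_0 = 508/15, M_1 = -566/15, M_2 = 586/15, M_3 = -608/15.
On [2, 3], with S_0(t) = a_0 + b_0·(t - 2) + c_0·(t - 2)² + d_0·(t - 2)³: c_0 = M_0/2 = 254/15, d_0 = (M_1 - M_0)/(6h_0) = -179/15, b_0 = Δ_0 - h_0(2M_0 + M_1)/6 = 3.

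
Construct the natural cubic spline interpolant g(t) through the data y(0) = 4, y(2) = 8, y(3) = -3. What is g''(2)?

Let σ_i = g''(x_i). Step sizes h_i = 2, 1; slopes of the chords Δ_i = (y_(i+1) - y_i)/h_i = 2, -11.
  2·σ_0 + 6·σ_1 + 1·σ_2 = 6(Δ_1 - Δ_0) = -78
Natural end conditions: σ_0 = σ_2 = 0.
Hence σ_0 = 0, σ_1 = -13, σ_2 = 0.

-13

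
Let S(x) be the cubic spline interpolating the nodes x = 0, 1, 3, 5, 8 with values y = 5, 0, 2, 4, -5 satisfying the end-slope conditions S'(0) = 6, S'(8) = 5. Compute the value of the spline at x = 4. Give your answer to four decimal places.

With M_i denoting the second derivative at x_i, h_i = 1, 2, 2, 3, and Δ_i = (y_(i+1) − y_i)/h_i = -5, 1, 1, -3:
  1·M_0 + 6·M_1 + 2·M_2 = 6(Δ_1 - Δ_0) = 36
  2·M_1 + 8·M_2 + 2·M_3 = 6(Δ_2 - Δ_1) = 0
  2·M_2 + 10·M_3 + 3·M_4 = 6(Δ_3 - Δ_2) = -24
Clamped end conditions give two more equations: 2h_0·M_0 + h_0·M_1 = 6(Δ_0 - S'(0)) = -66 and h_3·M_3 + 2h_3·M_4 = 6(S'(8) - Δ_3) = 48.
Hence M_0 = -2101/53, M_1 = 704/53, M_2 = -215/106, M_3 = -274/53, M_4 = 561/53.
On [3, 5], S(x) = 2 + 216/53·(x - 3) - 215/212·(x - 3)² - 111/424·(x - 3)³.
With (x - 3) = 1: S(4) = 2035/424.

4.7995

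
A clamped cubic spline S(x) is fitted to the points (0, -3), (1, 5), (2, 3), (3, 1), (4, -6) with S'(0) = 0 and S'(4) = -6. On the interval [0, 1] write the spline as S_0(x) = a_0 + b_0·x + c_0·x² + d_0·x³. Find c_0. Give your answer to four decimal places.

Write m_i for S''(x_i). With h_i = 1, 1, 1, 1 and divided differences Δ_i = 8, -2, -2, -7, the continuity of S' gives the tridiagonal system
  1·m_0 + 4·m_1 + 1·m_2 = 6(Δ_1 - Δ_0) = -60
  1·m_1 + 4·m_2 + 1·m_3 = 6(Δ_2 - Δ_1) = 0
  1·m_2 + 4·m_3 + 1·m_4 = 6(Δ_3 - Δ_2) = -30
Clamped end conditions give two more equations: 2h_0·m_0 + h_0·m_1 = 6(Δ_0 - S'(0)) = 48 and h_3·m_3 + 2h_3·m_4 = 6(S'(4) - Δ_3) = 6.
Forward elimination and back-substitution give m_0 = 1047/28, m_1 = -375/14, m_2 = 39/4, m_3 = -171/14, m_4 = 255/28.
On [0, 1], with S_0(x) = a_0 + b_0·x + c_0·x² + d_0·x³: c_0 = m_0/2 = 1047/56, d_0 = (m_1 - m_0)/(6h_0) = -599/56, b_0 = Δ_0 - h_0(2m_0 + m_1)/6 = 0.

18.6964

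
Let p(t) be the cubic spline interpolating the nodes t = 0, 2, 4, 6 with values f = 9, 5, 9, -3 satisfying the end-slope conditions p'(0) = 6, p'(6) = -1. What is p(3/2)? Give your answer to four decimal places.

With M_i denoting the second derivative at x_i, h_i = 2, 2, 2, and Δ_i = (y_(i+1) − y_i)/h_i = -2, 2, -6:
  2·M_0 + 8·M_1 + 2·M_2 = 6(Δ_1 - Δ_0) = 24
  2·M_1 + 8·M_2 + 2·M_3 = 6(Δ_2 - Δ_1) = -48
Clamped end conditions give two more equations: 2h_0·M_0 + h_0·M_1 = 6(Δ_0 - p'(0)) = -48 and h_2·M_2 + 2h_2·M_3 = 6(p'(6) - Δ_2) = 30.
Hence M_0 = -257/15, M_1 = 154/15, M_2 = -179/15, M_3 = 202/15.
On [0, 2], p(t) = 9 + 6·t - 257/30·t² + 137/60·t³.
With t = 3/2: p(3/2) = 1029/160.

6.4313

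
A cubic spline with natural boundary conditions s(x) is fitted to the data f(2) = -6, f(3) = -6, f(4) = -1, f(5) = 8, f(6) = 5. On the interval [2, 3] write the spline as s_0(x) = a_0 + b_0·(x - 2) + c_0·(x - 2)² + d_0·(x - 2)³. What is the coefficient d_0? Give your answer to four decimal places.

0.8393

Put M_i = s'' at the i-th knot. Here h = (1, 1, 1, 1) and Δ = (0, 5, 9, -3), so the interior equations h_(i-1)·M_(i-1) + 2(h_(i-1)+h_i)·M_i + h_i·M_(i+1) = 6(Δ_i − Δ_(i-1)) read
  1·M_0 + 4·M_1 + 1·M_2 = 6(Δ_1 - Δ_0) = 30
  1·M_1 + 4·M_2 + 1·M_3 = 6(Δ_2 - Δ_1) = 24
  1·M_2 + 4·M_3 + 1·M_4 = 6(Δ_3 - Δ_2) = -72
Natural end conditions: M_0 = M_4 = 0.
Solving: M_0 = 0, M_1 = 141/28, M_2 = 69/7, M_3 = -573/28, M_4 = 0.
On [2, 3], with s_0(x) = a_0 + b_0·(x - 2) + c_0·(x - 2)² + d_0·(x - 2)³: c_0 = M_0/2 = 0, d_0 = (M_1 - M_0)/(6h_0) = 47/56, b_0 = Δ_0 - h_0(2M_0 + M_1)/6 = -47/56.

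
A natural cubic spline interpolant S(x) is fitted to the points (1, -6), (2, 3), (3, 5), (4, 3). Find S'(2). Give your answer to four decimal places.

5.8000

Put σ_i = S'' at the i-th knot. Here h = (1, 1, 1) and Δ = (9, 2, -2), so the interior equations h_(i-1)·σ_(i-1) + 2(h_(i-1)+h_i)·σ_i + h_i·σ_(i+1) = 6(Δ_i − Δ_(i-1)) read
  1·σ_0 + 4·σ_1 + 1·σ_2 = 6(Δ_1 - Δ_0) = -42
  1·σ_1 + 4·σ_2 + 1·σ_3 = 6(Δ_2 - Δ_1) = -24
Natural end conditions: σ_0 = σ_3 = 0.
Hence σ_0 = 0, σ_1 = -48/5, σ_2 = -18/5, σ_3 = 0.
On [2, 3], S'(x) = b_1 + 2c_1·(x - 2) + 3d_1·(x - 2)² with b_1 = Δ_1 - h_1(2σ_1 + σ_2)/6 = 29/5, c_1 = σ_1/2 = -24/5, d_1 = (σ_2 - σ_1)/(6h_1) = 1. So S'(2) = 29/5.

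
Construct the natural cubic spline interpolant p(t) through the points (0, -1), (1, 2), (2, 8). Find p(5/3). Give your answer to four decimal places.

5.7778

With m_i denoting the second derivative at x_i, h_i = 1, 1, and Δ_i = (y_(i+1) − y_i)/h_i = 3, 6:
  1·m_0 + 4·m_1 + 1·m_2 = 6(Δ_1 - Δ_0) = 18
Natural end conditions: m_0 = m_2 = 0.
Solving the tridiagonal system: m_0 = 0, m_1 = 9/2, m_2 = 0.
On [1, 2], p(t) = 2 + 9/2·(t - 1) + 9/4·(t - 1)² - 3/4·(t - 1)³.
With (t - 1) = 2/3: p(5/3) = 52/9.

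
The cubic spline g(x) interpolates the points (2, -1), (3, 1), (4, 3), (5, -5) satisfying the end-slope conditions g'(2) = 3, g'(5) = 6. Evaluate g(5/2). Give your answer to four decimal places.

Put m_i = g'' at the i-th knot. Here h = (1, 1, 1) and Δ = (2, 2, -8), so the interior equations h_(i-1)·m_(i-1) + 2(h_(i-1)+h_i)·m_i + h_i·m_(i+1) = 6(Δ_i − Δ_(i-1)) read
  1·m_0 + 4·m_1 + 1·m_2 = 6(Δ_1 - Δ_0) = 0
  1·m_1 + 4·m_2 + 1·m_3 = 6(Δ_2 - Δ_1) = -60
Clamped end conditions give two more equations: 2h_0·m_0 + h_0·m_1 = 6(Δ_0 - g'(2)) = -6 and h_2·m_2 + 2h_2·m_3 = 6(g'(5) - Δ_2) = 84.
Solving: m_0 = -8, m_1 = 10, m_2 = -32, m_3 = 58.
On [2, 3], g(x) = -1 + 3·(x - 2) - 4·(x - 2)² + 3·(x - 2)³.
With (x - 2) = 1/2: g(5/2) = -1/8.

-0.1250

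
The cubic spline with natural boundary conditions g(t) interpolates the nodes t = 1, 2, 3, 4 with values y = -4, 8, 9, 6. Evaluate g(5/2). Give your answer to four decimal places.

Write M_i for g''(x_i). With h_i = 1, 1, 1 and divided differences Δ_i = 12, 1, -3, the continuity of g' gives the tridiagonal system
  1·M_0 + 4·M_1 + 1·M_2 = 6(Δ_1 - Δ_0) = -66
  1·M_1 + 4·M_2 + 1·M_3 = 6(Δ_2 - Δ_1) = -24
Natural end conditions: M_0 = M_3 = 0.
Hence M_0 = 0, M_1 = -16, M_2 = -2, M_3 = 0.
On [2, 3], g(t) = 8 + 20/3·(t - 2) - 8·(t - 2)² + 7/3·(t - 2)³.
With (t - 2) = 1/2: g(5/2) = 77/8.

9.6250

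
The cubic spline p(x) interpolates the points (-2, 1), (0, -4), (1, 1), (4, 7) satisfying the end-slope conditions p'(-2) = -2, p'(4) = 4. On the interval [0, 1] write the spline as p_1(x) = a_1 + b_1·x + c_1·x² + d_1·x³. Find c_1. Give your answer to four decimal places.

5.1786

Let M_i = p''(x_i). Step sizes h_i = 2, 1, 3; slopes of the chords Δ_i = (y_(i+1) - y_i)/h_i = -5/2, 5, 2.
  2·M_0 + 6·M_1 + 1·M_2 = 6(Δ_1 - Δ_0) = 45
  1·M_1 + 8·M_2 + 3·M_3 = 6(Δ_2 - Δ_1) = -18
Clamped end conditions give two more equations: 2h_0·M_0 + h_0·M_1 = 6(Δ_0 - p'(-2)) = -3 and h_2·M_2 + 2h_2·M_3 = 6(p'(4) - Δ_2) = 12.
Forward elimination and back-substitution give M_0 = -83/14, M_1 = 145/14, M_2 = -37/7, M_3 = 65/14.
On [0, 1], with p_1(x) = a_1 + b_1·x + c_1·x² + d_1·x³: c_1 = M_1/2 = 145/28, d_1 = (M_2 - M_1)/(6h_1) = -73/28, b_1 = Δ_1 - h_1(2M_1 + M_2)/6 = 17/7.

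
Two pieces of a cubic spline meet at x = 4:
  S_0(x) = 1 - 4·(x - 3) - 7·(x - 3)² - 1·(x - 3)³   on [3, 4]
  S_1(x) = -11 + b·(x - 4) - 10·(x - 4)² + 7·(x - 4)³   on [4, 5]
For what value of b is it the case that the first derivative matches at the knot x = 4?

S_0'(x) = -4 - 14·(x - 3) - 3·(x - 3)², so S_0'(4) = -21. On the right, S_1'(4) = b, so b = -21.

-21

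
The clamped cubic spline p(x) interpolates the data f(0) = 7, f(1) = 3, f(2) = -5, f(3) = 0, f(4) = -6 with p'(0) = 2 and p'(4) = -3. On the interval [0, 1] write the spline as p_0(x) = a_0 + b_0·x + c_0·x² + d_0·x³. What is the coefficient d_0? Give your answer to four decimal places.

Write M_i for p''(x_i). With h_i = 1, 1, 1, 1 and divided differences Δ_i = -4, -8, 5, -6, the continuity of p' gives the tridiagonal system
  1·M_0 + 4·M_1 + 1·M_2 = 6(Δ_1 - Δ_0) = -24
  1·M_1 + 4·M_2 + 1·M_3 = 6(Δ_2 - Δ_1) = 78
  1·M_2 + 4·M_3 + 1·M_4 = 6(Δ_3 - Δ_2) = -66
Clamped end conditions give two more equations: 2h_0·M_0 + h_0·M_1 = 6(Δ_0 - p'(0)) = -36 and h_3·M_3 + 2h_3·M_4 = 6(p'(4) - Δ_3) = 18.
Solving: M_0 = -181/14, M_1 = -71/7, M_2 = 59/2, M_3 = -209/7, M_4 = 335/14.
On [0, 1], with p_0(x) = a_0 + b_0·x + c_0·x² + d_0·x³: c_0 = M_0/2 = -181/28, d_0 = (M_1 - M_0)/(6h_0) = 13/28, b_0 = Δ_0 - h_0(2M_0 + M_1)/6 = 2.

0.4643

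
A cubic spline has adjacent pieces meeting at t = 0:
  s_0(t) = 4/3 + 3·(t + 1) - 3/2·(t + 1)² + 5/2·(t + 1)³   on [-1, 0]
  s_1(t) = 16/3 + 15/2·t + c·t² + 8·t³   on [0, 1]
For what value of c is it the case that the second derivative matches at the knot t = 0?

6

s_0''(t) = -3 + 15·(t + 1), so s_0''(0) = 12. On the right, s_1''(0) = 2c, so c = 6.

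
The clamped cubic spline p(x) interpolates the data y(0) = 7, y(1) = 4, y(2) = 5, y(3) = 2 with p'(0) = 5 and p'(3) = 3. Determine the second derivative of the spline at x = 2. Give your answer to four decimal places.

-17.3333

Write σ_i for p''(x_i). With h_i = 1, 1, 1 and divided differences Δ_i = -3, 1, -3, the continuity of p' gives the tridiagonal system
  1·σ_0 + 4·σ_1 + 1·σ_2 = 6(Δ_1 - Δ_0) = 24
  1·σ_1 + 4·σ_2 + 1·σ_3 = 6(Δ_2 - Δ_1) = -24
Clamped end conditions give two more equations: 2h_0·σ_0 + h_0·σ_1 = 6(Δ_0 - p'(0)) = -48 and h_2·σ_2 + 2h_2·σ_3 = 6(p'(3) - Δ_2) = 36.
Solving: σ_0 = -100/3, σ_1 = 56/3, σ_2 = -52/3, σ_3 = 80/3.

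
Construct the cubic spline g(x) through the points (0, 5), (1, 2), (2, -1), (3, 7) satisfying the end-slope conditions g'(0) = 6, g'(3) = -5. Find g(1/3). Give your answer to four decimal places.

5.6840

Write m_i for g''(x_i). With h_i = 1, 1, 1 and divided differences Δ_i = -3, -3, 8, the continuity of g' gives the tridiagonal system
  1·m_0 + 4·m_1 + 1·m_2 = 6(Δ_1 - Δ_0) = 0
  1·m_1 + 4·m_2 + 1·m_3 = 6(Δ_2 - Δ_1) = 66
Clamped end conditions give two more equations: 2h_0·m_0 + h_0·m_1 = 6(Δ_0 - g'(0)) = -54 and h_2·m_2 + 2h_2·m_3 = 6(g'(3) - Δ_2) = -78.
Solving: m_0 = -398/15, m_1 = -14/15, m_2 = 454/15, m_3 = -812/15.
On [0, 1], g(x) = 5 + 6·x - 199/15·x² + 64/15·x³.
With x = 1/3: g(1/3) = 2302/405.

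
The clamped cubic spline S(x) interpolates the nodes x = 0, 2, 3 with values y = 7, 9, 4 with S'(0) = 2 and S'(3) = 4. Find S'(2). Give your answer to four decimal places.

Let m_i = S''(x_i). Step sizes h_i = 2, 1; slopes of the chords Δ_i = (y_(i+1) - y_i)/h_i = 1, -5.
  2·m_0 + 6·m_1 + 1·m_2 = 6(Δ_1 - Δ_0) = -36
Clamped end conditions give two more equations: 2h_0·m_0 + h_0·m_1 = 6(Δ_0 - S'(0)) = -6 and h_1·m_1 + 2h_1·m_2 = 6(S'(3) - Δ_1) = 54.
Solving: m_0 = 31/6, m_1 = -40/3, m_2 = 101/3.
On [2, 3], S'(x) = b_1 + 2c_1·(x - 2) + 3d_1·(x - 2)² with b_1 = Δ_1 - h_1(2m_1 + m_2)/6 = -37/6, c_1 = m_1/2 = -20/3, d_1 = (m_2 - m_1)/(6h_1) = 47/6. So S'(2) = -37/6.

-6.1667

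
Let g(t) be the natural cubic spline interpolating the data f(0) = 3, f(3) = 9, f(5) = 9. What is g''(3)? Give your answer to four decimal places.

With M_i denoting the second derivative at x_i, h_i = 3, 2, and Δ_i = (y_(i+1) − y_i)/h_i = 2, 0:
  3·M_0 + 10·M_1 + 2·M_2 = 6(Δ_1 - Δ_0) = -12
Natural end conditions: M_0 = M_2 = 0.
Forward elimination and back-substitution give M_0 = 0, M_1 = -6/5, M_2 = 0.

-1.2000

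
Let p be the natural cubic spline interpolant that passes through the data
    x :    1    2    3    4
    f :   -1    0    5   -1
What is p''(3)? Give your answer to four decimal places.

Let m_i = p''(x_i). Step sizes h_i = 1, 1, 1; slopes of the chords Δ_i = (y_(i+1) - y_i)/h_i = 1, 5, -6.
  1·m_0 + 4·m_1 + 1·m_2 = 6(Δ_1 - Δ_0) = 24
  1·m_1 + 4·m_2 + 1·m_3 = 6(Δ_2 - Δ_1) = -66
Natural end conditions: m_0 = m_3 = 0.
Solving the tridiagonal system: m_0 = 0, m_1 = 54/5, m_2 = -96/5, m_3 = 0.

-19.2000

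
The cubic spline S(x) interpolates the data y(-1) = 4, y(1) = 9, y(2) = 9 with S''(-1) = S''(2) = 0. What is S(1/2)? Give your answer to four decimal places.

8.2969

Let m_i = S''(x_i). Step sizes h_i = 2, 1; slopes of the chords Δ_i = (y_(i+1) - y_i)/h_i = 5/2, 0.
  2·m_0 + 6·m_1 + 1·m_2 = 6(Δ_1 - Δ_0) = -15
Natural end conditions: m_0 = m_2 = 0.
Hence m_0 = 0, m_1 = -5/2, m_2 = 0.
On [-1, 1], S(x) = 4 + 10/3·(x + 1) + 0·(x + 1)² - 5/24·(x + 1)³.
With (x + 1) = 3/2: S(1/2) = 531/64.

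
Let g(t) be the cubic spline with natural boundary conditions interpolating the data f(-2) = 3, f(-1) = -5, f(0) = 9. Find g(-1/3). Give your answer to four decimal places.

Write M_i for g''(x_i). With h_i = 1, 1 and divided differences Δ_i = -8, 14, the continuity of g' gives the tridiagonal system
  1·M_0 + 4·M_1 + 1·M_2 = 6(Δ_1 - Δ_0) = 132
Natural end conditions: M_0 = M_2 = 0.
Forward elimination and back-substitution give M_0 = 0, M_1 = 33, M_2 = 0.
On [-1, 0], g(t) = -5 + 3·(t + 1) + 33/2·(t + 1)² - 11/2·(t + 1)³.
With (t + 1) = 2/3: g(-1/3) = 73/27.

2.7037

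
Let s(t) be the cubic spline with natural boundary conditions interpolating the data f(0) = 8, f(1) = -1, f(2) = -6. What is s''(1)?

6

Put M_i = s'' at the i-th knot. Here h = (1, 1) and Δ = (-9, -5), so the interior equations h_(i-1)·M_(i-1) + 2(h_(i-1)+h_i)·M_i + h_i·M_(i+1) = 6(Δ_i − Δ_(i-1)) read
  1·M_0 + 4·M_1 + 1·M_2 = 6(Δ_1 - Δ_0) = 24
Natural end conditions: M_0 = M_2 = 0.
Solving the tridiagonal system: M_0 = 0, M_1 = 6, M_2 = 0.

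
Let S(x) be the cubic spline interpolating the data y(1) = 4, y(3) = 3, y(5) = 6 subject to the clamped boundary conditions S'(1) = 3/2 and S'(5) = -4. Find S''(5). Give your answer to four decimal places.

Write m_i for S''(x_i). With h_i = 2, 2 and divided differences Δ_i = -1/2, 3/2, the continuity of S' gives the tridiagonal system
  2·m_0 + 8·m_1 + 2·m_2 = 6(Δ_1 - Δ_0) = 12
Clamped end conditions give two more equations: 2h_0·m_0 + h_0·m_1 = 6(Δ_0 - S'(1)) = -12 and h_1·m_1 + 2h_1·m_2 = 6(S'(5) - Δ_1) = -33.
Solving the tridiagonal system: m_0 = -47/8, m_1 = 23/4, m_2 = -89/8.

-11.1250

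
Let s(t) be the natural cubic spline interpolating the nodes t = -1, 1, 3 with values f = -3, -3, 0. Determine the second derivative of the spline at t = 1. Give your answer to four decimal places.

Let m_i = s''(x_i). Step sizes h_i = 2, 2; slopes of the chords Δ_i = (y_(i+1) - y_i)/h_i = 0, 3/2.
  2·m_0 + 8·m_1 + 2·m_2 = 6(Δ_1 - Δ_0) = 9
Natural end conditions: m_0 = m_2 = 0.
Hence m_0 = 0, m_1 = 9/8, m_2 = 0.

1.1250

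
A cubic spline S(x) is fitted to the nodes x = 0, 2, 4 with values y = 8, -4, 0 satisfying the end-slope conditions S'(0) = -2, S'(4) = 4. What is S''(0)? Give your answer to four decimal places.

-10.5000

Let σ_i = S''(x_i). Step sizes h_i = 2, 2; slopes of the chords Δ_i = (y_(i+1) - y_i)/h_i = -6, 2.
  2·σ_0 + 8·σ_1 + 2·σ_2 = 6(Δ_1 - Δ_0) = 48
Clamped end conditions give two more equations: 2h_0·σ_0 + h_0·σ_1 = 6(Δ_0 - S'(0)) = -24 and h_1·σ_1 + 2h_1·σ_2 = 6(S'(4) - Δ_1) = 12.
Solving: σ_0 = -21/2, σ_1 = 9, σ_2 = -3/2.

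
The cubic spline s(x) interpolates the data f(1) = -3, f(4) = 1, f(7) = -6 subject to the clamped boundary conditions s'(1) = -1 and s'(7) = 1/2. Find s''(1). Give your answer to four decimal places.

4.4167

Let m_i = s''(x_i). Step sizes h_i = 3, 3; slopes of the chords Δ_i = (y_(i+1) - y_i)/h_i = 4/3, -7/3.
  3·m_0 + 12·m_1 + 3·m_2 = 6(Δ_1 - Δ_0) = -22
Clamped end conditions give two more equations: 2h_0·m_0 + h_0·m_1 = 6(Δ_0 - s'(1)) = 14 and h_1·m_1 + 2h_1·m_2 = 6(s'(7) - Δ_1) = 17.
Solving the tridiagonal system: m_0 = 53/12, m_1 = -25/6, m_2 = 59/12.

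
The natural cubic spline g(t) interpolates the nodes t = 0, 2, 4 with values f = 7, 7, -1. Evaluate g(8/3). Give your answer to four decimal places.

Put M_i = g'' at the i-th knot. Here h = (2, 2) and Δ = (0, -4), so the interior equations h_(i-1)·M_(i-1) + 2(h_(i-1)+h_i)·M_i + h_i·M_(i+1) = 6(Δ_i − Δ_(i-1)) read
  2·M_0 + 8·M_1 + 2·M_2 = 6(Δ_1 - Δ_0) = -24
Natural end conditions: M_0 = M_2 = 0.
Hence M_0 = 0, M_1 = -3, M_2 = 0.
On [2, 4], g(t) = 7 - 2·(t - 2) - 3/2·(t - 2)² + 1/4·(t - 2)³.
With (t - 2) = 2/3: g(8/3) = 137/27.

5.0741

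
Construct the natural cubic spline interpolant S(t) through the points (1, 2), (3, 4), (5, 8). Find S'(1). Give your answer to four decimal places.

0.7500

Put m_i = S'' at the i-th knot. Here h = (2, 2) and Δ = (1, 2), so the interior equations h_(i-1)·m_(i-1) + 2(h_(i-1)+h_i)·m_i + h_i·m_(i+1) = 6(Δ_i − Δ_(i-1)) read
  2·m_0 + 8·m_1 + 2·m_2 = 6(Δ_1 - Δ_0) = 6
Natural end conditions: m_0 = m_2 = 0.
Hence m_0 = 0, m_1 = 3/4, m_2 = 0.
On [1, 3], S'(t) = b_0 + 2c_0·(t - 1) + 3d_0·(t - 1)² with b_0 = Δ_0 - h_0(2m_0 + m_1)/6 = 3/4, c_0 = m_0/2 = 0, d_0 = (m_1 - m_0)/(6h_0) = 1/16. So S'(1) = 3/4.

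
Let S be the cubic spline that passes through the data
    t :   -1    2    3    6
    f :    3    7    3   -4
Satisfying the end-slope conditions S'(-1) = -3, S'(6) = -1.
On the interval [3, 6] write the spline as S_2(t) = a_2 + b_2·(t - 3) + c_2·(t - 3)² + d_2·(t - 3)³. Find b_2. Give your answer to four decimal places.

-4.5273

With M_i denoting the second derivative at x_i, h_i = 3, 1, 3, and Δ_i = (y_(i+1) − y_i)/h_i = 4/3, -4, -7/3:
  3·M_0 + 8·M_1 + 1·M_2 = 6(Δ_1 - Δ_0) = -32
  1·M_1 + 8·M_2 + 3·M_3 = 6(Δ_2 - Δ_1) = 10
Clamped end conditions give two more equations: 2h_0·M_0 + h_0·M_1 = 6(Δ_0 - S'(-1)) = 26 and h_2·M_2 + 2h_2·M_3 = 6(S'(6) - Δ_2) = 8.
Solving the tridiagonal system: M_0 = 1312/165, M_1 = -398/55, M_2 = 112/55, M_3 = 52/165.
On [3, 6], with S_2(t) = a_2 + b_2·(t - 3) + c_2·(t - 3)² + d_2·(t - 3)³: c_2 = M_2/2 = 56/55, d_2 = (M_3 - M_2)/(6h_2) = -142/1485, b_2 = Δ_2 - h_2(2M_2 + M_3)/6 = -249/55.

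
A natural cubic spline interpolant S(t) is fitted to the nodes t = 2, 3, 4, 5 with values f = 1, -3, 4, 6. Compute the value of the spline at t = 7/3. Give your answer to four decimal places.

Write M_i for S''(x_i). With h_i = 1, 1, 1 and divided differences Δ_i = -4, 7, 2, the continuity of S' gives the tridiagonal system
  1·M_0 + 4·M_1 + 1·M_2 = 6(Δ_1 - Δ_0) = 66
  1·M_1 + 4·M_2 + 1·M_3 = 6(Δ_2 - Δ_1) = -30
Natural end conditions: M_0 = M_3 = 0.
Hence M_0 = 0, M_1 = 98/5, M_2 = -62/5, M_3 = 0.
On [2, 3], S(t) = 1 - 109/15·(t - 2) + 0·(t - 2)² + 49/15·(t - 2)³.
With (t - 2) = 1/3: S(7/3) = -527/405.

-1.3012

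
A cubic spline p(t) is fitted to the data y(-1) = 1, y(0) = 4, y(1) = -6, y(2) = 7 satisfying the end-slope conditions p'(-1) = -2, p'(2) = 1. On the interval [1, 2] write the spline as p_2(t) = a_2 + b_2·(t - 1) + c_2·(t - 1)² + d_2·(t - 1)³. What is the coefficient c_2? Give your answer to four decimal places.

With M_i denoting the second derivative at x_i, h_i = 1, 1, 1, and Δ_i = (y_(i+1) − y_i)/h_i = 3, -10, 13:
  1·M_0 + 4·M_1 + 1·M_2 = 6(Δ_1 - Δ_0) = -78
  1·M_1 + 4·M_2 + 1·M_3 = 6(Δ_2 - Δ_1) = 138
Clamped end conditions give two more equations: 2h_0·M_0 + h_0·M_1 = 6(Δ_0 - p'(-1)) = 30 and h_2·M_2 + 2h_2·M_3 = 6(p'(2) - Δ_2) = -72.
Solving: M_0 = 186/5, M_1 = -222/5, M_2 = 312/5, M_3 = -336/5.
On [1, 2], with p_2(t) = a_2 + b_2·(t - 1) + c_2·(t - 1)² + d_2·(t - 1)³: c_2 = M_2/2 = 156/5, d_2 = (M_3 - M_2)/(6h_2) = -108/5, b_2 = Δ_2 - h_2(2M_2 + M_3)/6 = 17/5.

31.2000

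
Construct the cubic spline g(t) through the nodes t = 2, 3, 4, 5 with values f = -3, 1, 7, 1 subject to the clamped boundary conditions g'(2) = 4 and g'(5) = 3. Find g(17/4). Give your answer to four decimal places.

Let M_i = g''(x_i). Step sizes h_i = 1, 1, 1; slopes of the chords Δ_i = (y_(i+1) - y_i)/h_i = 4, 6, -6.
  1·M_0 + 4·M_1 + 1·M_2 = 6(Δ_1 - Δ_0) = 12
  1·M_1 + 4·M_2 + 1·M_3 = 6(Δ_2 - Δ_1) = -72
Clamped end conditions give two more equations: 2h_0·M_0 + h_0·M_1 = 6(Δ_0 - g'(2)) = 0 and h_2·M_2 + 2h_2·M_3 = 6(g'(5) - Δ_2) = 54.
Forward elimination and back-substitution give M_0 = -94/15, M_1 = 188/15, M_2 = -478/15, M_3 = 644/15.
On [4, 5], g(t) = 7 - 38/15·(t - 4) - 239/15·(t - 4)² + 187/15·(t - 4)³.
With (t - 4) = 1/4: g(17/4) = 1781/320.

5.5656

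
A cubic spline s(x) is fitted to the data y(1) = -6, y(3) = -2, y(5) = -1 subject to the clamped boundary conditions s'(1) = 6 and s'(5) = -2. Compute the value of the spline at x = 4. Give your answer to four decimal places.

Let σ_i = s''(x_i). Step sizes h_i = 2, 2; slopes of the chords Δ_i = (y_(i+1) - y_i)/h_i = 2, 1/2.
  2·σ_0 + 8·σ_1 + 2·σ_2 = 6(Δ_1 - Δ_0) = -9
Clamped end conditions give two more equations: 2h_0·σ_0 + h_0·σ_1 = 6(Δ_0 - s'(1)) = -24 and h_1·σ_1 + 2h_1·σ_2 = 6(s'(5) - Δ_1) = -15.
Forward elimination and back-substitution give σ_0 = -55/8, σ_1 = 7/4, σ_2 = -37/8.
On [3, 5], s(x) = -2 + 7/8·(x - 3) + 7/8·(x - 3)² - 17/32·(x - 3)³.
With (x - 3) = 1: s(4) = -25/32.

-0.7813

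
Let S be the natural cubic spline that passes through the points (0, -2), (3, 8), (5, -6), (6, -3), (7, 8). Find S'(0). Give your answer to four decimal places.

7.5623

Write σ_i for S''(x_i). With h_i = 3, 2, 1, 1 and divided differences Δ_i = 10/3, -7, 3, 11, the continuity of S' gives the tridiagonal system
  3·σ_0 + 10·σ_1 + 2·σ_2 = 6(Δ_1 - Δ_0) = -62
  2·σ_1 + 6·σ_2 + 1·σ_3 = 6(Δ_2 - Δ_1) = 60
  1·σ_2 + 4·σ_3 + 1·σ_4 = 6(Δ_3 - Δ_2) = 48
Natural end conditions: σ_0 = σ_4 = 0.
Solving the tridiagonal system: σ_0 = 0, σ_1 = -905/107, σ_2 = 1208/107, σ_3 = 982/107, σ_4 = 0.
On [0, 3], S'(x) = b_0 + 2c_0·x + 3d_0·x² with b_0 = Δ_0 - h_0(2σ_0 + σ_1)/6 = 4855/642, c_0 = σ_0/2 = 0, d_0 = (σ_1 - σ_0)/(6h_0) = -905/1926. So S'(0) = 4855/642.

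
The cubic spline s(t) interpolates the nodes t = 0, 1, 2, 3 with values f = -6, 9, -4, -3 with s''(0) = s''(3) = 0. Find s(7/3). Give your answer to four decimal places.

Let M_i = s''(x_i). Step sizes h_i = 1, 1, 1; slopes of the chords Δ_i = (y_(i+1) - y_i)/h_i = 15, -13, 1.
  1·M_0 + 4·M_1 + 1·M_2 = 6(Δ_1 - Δ_0) = -168
  1·M_1 + 4·M_2 + 1·M_3 = 6(Δ_2 - Δ_1) = 84
Natural end conditions: M_0 = M_3 = 0.
Forward elimination and back-substitution give M_0 = 0, M_1 = -252/5, M_2 = 168/5, M_3 = 0.
On [2, 3], s(t) = -4 - 51/5·(t - 2) + 84/5·(t - 2)² - 28/5·(t - 2)³.
With (t - 2) = 1/3: s(7/3) = -155/27.

-5.7407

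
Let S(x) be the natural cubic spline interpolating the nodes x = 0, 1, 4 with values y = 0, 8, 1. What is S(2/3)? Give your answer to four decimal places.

5.8117

With M_i denoting the second derivative at x_i, h_i = 1, 3, and Δ_i = (y_(i+1) − y_i)/h_i = 8, -7/3:
  1·M_0 + 8·M_1 + 3·M_2 = 6(Δ_1 - Δ_0) = -62
Natural end conditions: M_0 = M_2 = 0.
Solving the tridiagonal system: M_0 = 0, M_1 = -31/4, M_2 = 0.
On [0, 1], S(x) = 0 + 223/24·x + 0·x² - 31/24·x³.
With x = 2/3: S(2/3) = 1883/324.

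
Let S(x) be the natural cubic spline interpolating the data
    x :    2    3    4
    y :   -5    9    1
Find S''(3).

Put M_i = S'' at the i-th knot. Here h = (1, 1) and Δ = (14, -8), so the interior equations h_(i-1)·M_(i-1) + 2(h_(i-1)+h_i)·M_i + h_i·M_(i+1) = 6(Δ_i − Δ_(i-1)) read
  1·M_0 + 4·M_1 + 1·M_2 = 6(Δ_1 - Δ_0) = -132
Natural end conditions: M_0 = M_2 = 0.
Forward elimination and back-substitution give M_0 = 0, M_1 = -33, M_2 = 0.

-33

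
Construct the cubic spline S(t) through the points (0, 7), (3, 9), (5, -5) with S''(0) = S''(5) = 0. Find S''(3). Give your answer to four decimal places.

Write M_i for S''(x_i). With h_i = 3, 2 and divided differences Δ_i = 2/3, -7, the continuity of S' gives the tridiagonal system
  3·M_0 + 10·M_1 + 2·M_2 = 6(Δ_1 - Δ_0) = -46
Natural end conditions: M_0 = M_2 = 0.
Solving the tridiagonal system: M_0 = 0, M_1 = -23/5, M_2 = 0.

-4.6000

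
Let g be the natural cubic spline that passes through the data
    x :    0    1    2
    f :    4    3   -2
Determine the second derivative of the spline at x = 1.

-6

With m_i denoting the second derivative at x_i, h_i = 1, 1, and Δ_i = (y_(i+1) − y_i)/h_i = -1, -5:
  1·m_0 + 4·m_1 + 1·m_2 = 6(Δ_1 - Δ_0) = -24
Natural end conditions: m_0 = m_2 = 0.
Solving: m_0 = 0, m_1 = -6, m_2 = 0.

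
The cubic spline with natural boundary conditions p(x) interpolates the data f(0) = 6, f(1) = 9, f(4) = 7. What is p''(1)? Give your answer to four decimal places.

-2.7500

Put M_i = p'' at the i-th knot. Here h = (1, 3) and Δ = (3, -2/3), so the interior equations h_(i-1)·M_(i-1) + 2(h_(i-1)+h_i)·M_i + h_i·M_(i+1) = 6(Δ_i − Δ_(i-1)) read
  1·M_0 + 8·M_1 + 3·M_2 = 6(Δ_1 - Δ_0) = -22
Natural end conditions: M_0 = M_2 = 0.
Hence M_0 = 0, M_1 = -11/4, M_2 = 0.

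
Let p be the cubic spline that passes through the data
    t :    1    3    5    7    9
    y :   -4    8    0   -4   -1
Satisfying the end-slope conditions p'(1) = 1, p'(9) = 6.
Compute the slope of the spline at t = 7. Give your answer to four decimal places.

-0.6339

Put m_i = p'' at the i-th knot. Here h = (2, 2, 2, 2) and Δ = (6, -4, -2, 3/2), so the interior equations h_(i-1)·m_(i-1) + 2(h_(i-1)+h_i)·m_i + h_i·m_(i+1) = 6(Δ_i − Δ_(i-1)) read
  2·m_0 + 8·m_1 + 2·m_2 = 6(Δ_1 - Δ_0) = -60
  2·m_1 + 8·m_2 + 2·m_3 = 6(Δ_2 - Δ_1) = 12
  2·m_2 + 8·m_3 + 2·m_4 = 6(Δ_3 - Δ_2) = 21
Clamped end conditions give two more equations: 2h_0·m_0 + h_0·m_1 = 6(Δ_0 - p'(1)) = 30 and h_3·m_3 + 2h_3·m_4 = 6(p'(9) - Δ_3) = 27.
Solving: m_0 = 1513/112, m_1 = -673/56, m_2 = 73/16, m_3 = -13/56, m_4 = 769/112.
On [7, 9], p'(t) = b_3 + 2c_3·(t - 7) + 3d_3·(t - 7)² with b_3 = Δ_3 - h_3(2m_3 + m_4)/6 = -71/112, c_3 = m_3/2 = -13/112, d_3 = (m_4 - m_3)/(6h_3) = 265/448. So p'(7) = -71/112.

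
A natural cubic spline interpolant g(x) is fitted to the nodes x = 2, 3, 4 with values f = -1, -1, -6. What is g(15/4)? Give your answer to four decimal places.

Write M_i for g''(x_i). With h_i = 1, 1 and divided differences Δ_i = 0, -5, the continuity of g' gives the tridiagonal system
  1·M_0 + 4·M_1 + 1·M_2 = 6(Δ_1 - Δ_0) = -30
Natural end conditions: M_0 = M_2 = 0.
Solving the tridiagonal system: M_0 = 0, M_1 = -15/2, M_2 = 0.
On [3, 4], g(x) = -1 - 5/2·(x - 3) - 15/4·(x - 3)² + 5/4·(x - 3)³.
With (x - 3) = 3/4: g(15/4) = -1141/256.

-4.4570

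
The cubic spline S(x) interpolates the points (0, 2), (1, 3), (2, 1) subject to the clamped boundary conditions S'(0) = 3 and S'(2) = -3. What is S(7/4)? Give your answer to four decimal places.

1.6992

Write M_i for S''(x_i). With h_i = 1, 1 and divided differences Δ_i = 1, -2, the continuity of S' gives the tridiagonal system
  1·M_0 + 4·M_1 + 1·M_2 = 6(Δ_1 - Δ_0) = -18
Clamped end conditions give two more equations: 2h_0·M_0 + h_0·M_1 = 6(Δ_0 - S'(0)) = -12 and h_1·M_1 + 2h_1·M_2 = 6(S'(2) - Δ_1) = -6.
Hence M_0 = -9/2, M_1 = -3, M_2 = -3/2.
On [1, 2], S(x) = 3 - 3/4·(x - 1) - 3/2·(x - 1)² + 1/4·(x - 1)³.
With (x - 1) = 3/4: S(7/4) = 435/256.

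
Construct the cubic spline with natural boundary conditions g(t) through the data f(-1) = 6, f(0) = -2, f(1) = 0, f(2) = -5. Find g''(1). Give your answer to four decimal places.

Put m_i = g'' at the i-th knot. Here h = (1, 1, 1) and Δ = (-8, 2, -5), so the interior equations h_(i-1)·m_(i-1) + 2(h_(i-1)+h_i)·m_i + h_i·m_(i+1) = 6(Δ_i − Δ_(i-1)) read
  1·m_0 + 4·m_1 + 1·m_2 = 6(Δ_1 - Δ_0) = 60
  1·m_1 + 4·m_2 + 1·m_3 = 6(Δ_2 - Δ_1) = -42
Natural end conditions: m_0 = m_3 = 0.
Solving the tridiagonal system: m_0 = 0, m_1 = 94/5, m_2 = -76/5, m_3 = 0.

-15.2000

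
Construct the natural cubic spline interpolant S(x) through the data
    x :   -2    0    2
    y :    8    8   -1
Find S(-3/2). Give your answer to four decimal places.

8.5273

Let m_i = S''(x_i). Step sizes h_i = 2, 2; slopes of the chords Δ_i = (y_(i+1) - y_i)/h_i = 0, -9/2.
  2·m_0 + 8·m_1 + 2·m_2 = 6(Δ_1 - Δ_0) = -27
Natural end conditions: m_0 = m_2 = 0.
Hence m_0 = 0, m_1 = -27/8, m_2 = 0.
On [-2, 0], S(x) = 8 + 9/8·(x + 2) + 0·(x + 2)² - 9/32·(x + 2)³.
With (x + 2) = 1/2: S(-3/2) = 2183/256.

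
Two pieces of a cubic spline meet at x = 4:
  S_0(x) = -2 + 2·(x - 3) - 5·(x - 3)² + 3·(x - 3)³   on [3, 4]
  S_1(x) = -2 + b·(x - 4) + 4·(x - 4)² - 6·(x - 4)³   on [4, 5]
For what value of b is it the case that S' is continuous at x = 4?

S_0'(x) = 2 - 10·(x - 3) + 9·(x - 3)², so S_0'(4) = 1. On the right, S_1'(4) = b, so b = 1.

1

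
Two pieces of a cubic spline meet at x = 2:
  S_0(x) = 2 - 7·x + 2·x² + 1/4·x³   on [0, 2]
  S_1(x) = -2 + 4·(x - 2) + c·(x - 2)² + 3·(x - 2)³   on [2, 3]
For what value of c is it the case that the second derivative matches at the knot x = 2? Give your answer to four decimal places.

3.5000

S_0''(x) = 4 + 3/2·x, so S_0''(2) = 7. On the right, S_1''(2) = 2c, so c = 7/2.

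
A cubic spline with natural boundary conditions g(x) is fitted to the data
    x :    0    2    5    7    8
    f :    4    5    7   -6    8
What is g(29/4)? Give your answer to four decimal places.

-3.8033

Let m_i = g''(x_i). Step sizes h_i = 2, 3, 2, 1; slopes of the chords Δ_i = (y_(i+1) - y_i)/h_i = 1/2, 2/3, -13/2, 14.
  2·m_0 + 10·m_1 + 3·m_2 = 6(Δ_1 - Δ_0) = 1
  3·m_1 + 10·m_2 + 2·m_3 = 6(Δ_2 - Δ_1) = -43
  2·m_2 + 6·m_3 + 1·m_4 = 6(Δ_3 - Δ_2) = 123
Natural end conditions: m_0 = m_4 = 0.
Solving the tridiagonal system: m_0 = 0, m_1 = 784/253, m_2 = -2529/253, m_3 = 12059/506, m_4 = 0.
On [7, 8], g(x) = -6 + 9193/1518·(x - 7) + 12059/1012·(x - 7)² - 12059/3036·(x - 7)³.
With (x - 7) = 1/4: g(29/4) = -246333/64768.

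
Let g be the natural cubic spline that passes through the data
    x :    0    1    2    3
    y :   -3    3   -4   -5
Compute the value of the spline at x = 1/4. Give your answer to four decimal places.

Let σ_i = g''(x_i). Step sizes h_i = 1, 1, 1; slopes of the chords Δ_i = (y_(i+1) - y_i)/h_i = 6, -7, -1.
  1·σ_0 + 4·σ_1 + 1·σ_2 = 6(Δ_1 - Δ_0) = -78
  1·σ_1 + 4·σ_2 + 1·σ_3 = 6(Δ_2 - Δ_1) = 36
Natural end conditions: σ_0 = σ_3 = 0.
Forward elimination and back-substitution give σ_0 = 0, σ_1 = -116/5, σ_2 = 74/5, σ_3 = 0.
On [0, 1], g(x) = -3 + 148/15·x + 0·x² - 58/15·x³.
With x = 1/4: g(1/4) = -19/32.

-0.5938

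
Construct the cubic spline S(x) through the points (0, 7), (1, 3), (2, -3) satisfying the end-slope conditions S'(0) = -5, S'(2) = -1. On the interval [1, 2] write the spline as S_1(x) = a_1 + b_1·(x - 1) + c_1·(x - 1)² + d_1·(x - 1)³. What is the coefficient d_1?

5

With m_i denoting the second derivative at x_i, h_i = 1, 1, and Δ_i = (y_(i+1) − y_i)/h_i = -4, -6:
  1·m_0 + 4·m_1 + 1·m_2 = 6(Δ_1 - Δ_0) = -12
Clamped end conditions give two more equations: 2h_0·m_0 + h_0·m_1 = 6(Δ_0 - S'(0)) = 6 and h_1·m_1 + 2h_1·m_2 = 6(S'(2) - Δ_1) = 30.
Solving: m_0 = 8, m_1 = -10, m_2 = 20.
On [1, 2], with S_1(x) = a_1 + b_1·(x - 1) + c_1·(x - 1)² + d_1·(x - 1)³: c_1 = m_1/2 = -5, d_1 = (m_2 - m_1)/(6h_1) = 5, b_1 = Δ_1 - h_1(2m_1 + m_2)/6 = -6.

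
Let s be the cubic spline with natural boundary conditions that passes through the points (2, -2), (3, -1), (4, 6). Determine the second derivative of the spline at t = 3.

With σ_i denoting the second derivative at x_i, h_i = 1, 1, and Δ_i = (y_(i+1) − y_i)/h_i = 1, 7:
  1·σ_0 + 4·σ_1 + 1·σ_2 = 6(Δ_1 - Δ_0) = 36
Natural end conditions: σ_0 = σ_2 = 0.
Forward elimination and back-substitution give σ_0 = 0, σ_1 = 9, σ_2 = 0.

9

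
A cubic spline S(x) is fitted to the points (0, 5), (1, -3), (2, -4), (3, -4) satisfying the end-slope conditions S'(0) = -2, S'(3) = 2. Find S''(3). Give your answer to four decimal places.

With M_i denoting the second derivative at x_i, h_i = 1, 1, 1, and Δ_i = (y_(i+1) − y_i)/h_i = -8, -1, 0:
  1·M_0 + 4·M_1 + 1·M_2 = 6(Δ_1 - Δ_0) = 42
  1·M_1 + 4·M_2 + 1·M_3 = 6(Δ_2 - Δ_1) = 6
Clamped end conditions give two more equations: 2h_0·M_0 + h_0·M_1 = 6(Δ_0 - S'(0)) = -36 and h_2·M_2 + 2h_2·M_3 = 6(S'(3) - Δ_2) = 12.
Solving the tridiagonal system: M_0 = -82/3, M_1 = 56/3, M_2 = -16/3, M_3 = 26/3.

8.6667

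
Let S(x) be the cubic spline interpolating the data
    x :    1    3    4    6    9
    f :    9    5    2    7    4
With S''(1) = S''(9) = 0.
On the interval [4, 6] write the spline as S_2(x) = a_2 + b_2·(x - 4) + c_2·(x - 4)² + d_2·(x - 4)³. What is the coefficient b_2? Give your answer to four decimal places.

Let m_i = S''(x_i). Step sizes h_i = 2, 1, 2, 3; slopes of the chords Δ_i = (y_(i+1) - y_i)/h_i = -2, -3, 5/2, -1.
  2·m_0 + 6·m_1 + 1·m_2 = 6(Δ_1 - Δ_0) = -6
  1·m_1 + 6·m_2 + 2·m_3 = 6(Δ_2 - Δ_1) = 33
  2·m_2 + 10·m_3 + 3·m_4 = 6(Δ_3 - Δ_2) = -21
Natural end conditions: m_0 = m_4 = 0.
Solving: m_0 = 0, m_1 = -354/163, m_2 = 1146/163, m_3 = -1143/326, m_4 = 0.
On [4, 6], with S_2(x) = a_2 + b_2·(x - 4) + c_2·(x - 4)² + d_2·(x - 4)³: c_2 = m_2/2 = 573/163, d_2 = (m_3 - m_2)/(6h_2) = -1145/1304, b_2 = Δ_2 - h_2(2m_2 + m_3)/6 = -166/163.

-1.0184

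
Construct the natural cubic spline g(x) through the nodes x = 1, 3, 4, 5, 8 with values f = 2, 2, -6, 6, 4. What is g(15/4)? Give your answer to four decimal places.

-5.4738

Put M_i = g'' at the i-th knot. Here h = (2, 1, 1, 3) and Δ = (0, -8, 12, -2/3), so the interior equations h_(i-1)·M_(i-1) + 2(h_(i-1)+h_i)·M_i + h_i·M_(i+1) = 6(Δ_i − Δ_(i-1)) read
  2·M_0 + 6·M_1 + 1·M_2 = 6(Δ_1 - Δ_0) = -48
  1·M_1 + 4·M_2 + 1·M_3 = 6(Δ_2 - Δ_1) = 120
  1·M_2 + 8·M_3 + 3·M_4 = 6(Δ_3 - Δ_2) = -76
Natural end conditions: M_0 = M_4 = 0.
Solving the tridiagonal system: M_0 = 0, M_1 = -1262/89, M_2 = 3300/89, M_3 = -1258/89, M_4 = 0.
On [3, 4], g(x) = 2 - 2524/267·(x - 3) - 631/89·(x - 3)² + 2281/267·(x - 3)³.
With (x - 3) = 3/4: g(15/4) = -31179/5696.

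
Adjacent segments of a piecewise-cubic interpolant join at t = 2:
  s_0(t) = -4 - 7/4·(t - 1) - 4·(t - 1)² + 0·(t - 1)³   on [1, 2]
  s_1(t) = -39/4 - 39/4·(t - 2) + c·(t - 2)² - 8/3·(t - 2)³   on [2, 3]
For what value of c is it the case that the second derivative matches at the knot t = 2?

-4

s_0''(t) = -8 + 0·(t - 1), so s_0''(2) = -8. On the right, s_1''(2) = 2c, so c = -4.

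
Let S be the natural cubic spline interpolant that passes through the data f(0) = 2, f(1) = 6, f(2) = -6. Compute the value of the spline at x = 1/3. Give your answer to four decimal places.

4.5185

With M_i denoting the second derivative at x_i, h_i = 1, 1, and Δ_i = (y_(i+1) − y_i)/h_i = 4, -12:
  1·M_0 + 4·M_1 + 1·M_2 = 6(Δ_1 - Δ_0) = -96
Natural end conditions: M_0 = M_2 = 0.
Forward elimination and back-substitution give M_0 = 0, M_1 = -24, M_2 = 0.
On [0, 1], S(x) = 2 + 8·x + 0·x² - 4·x³.
With x = 1/3: S(1/3) = 122/27.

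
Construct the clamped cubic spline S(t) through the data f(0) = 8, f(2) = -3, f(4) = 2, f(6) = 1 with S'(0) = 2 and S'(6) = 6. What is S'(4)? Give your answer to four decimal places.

Put m_i = S'' at the i-th knot. Here h = (2, 2, 2) and Δ = (-11/2, 5/2, -1/2), so the interior equations h_(i-1)·m_(i-1) + 2(h_(i-1)+h_i)·m_i + h_i·m_(i+1) = 6(Δ_i − Δ_(i-1)) read
  2·m_0 + 8·m_1 + 2·m_2 = 6(Δ_1 - Δ_0) = 48
  2·m_1 + 8·m_2 + 2·m_3 = 6(Δ_2 - Δ_1) = -18
Clamped end conditions give two more equations: 2h_0·m_0 + h_0·m_1 = 6(Δ_0 - S'(0)) = -45 and h_2·m_2 + 2h_2·m_3 = 6(S'(6) - Δ_2) = 39.
Solving the tridiagonal system: m_0 = -527/30, m_1 = 379/30, m_2 = -269/30, m_3 = 427/30.
On [4, 6], S'(t) = b_2 + 2c_2·(t - 4) + 3d_2·(t - 4)² with b_2 = Δ_2 - h_2(2m_2 + m_3)/6 = 11/15, c_2 = m_2/2 = -269/60, d_2 = (m_3 - m_2)/(6h_2) = 29/15. So S'(4) = 11/15.

0.7333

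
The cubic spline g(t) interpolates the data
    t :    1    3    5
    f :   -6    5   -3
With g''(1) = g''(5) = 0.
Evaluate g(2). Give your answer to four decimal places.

Write M_i for g''(x_i). With h_i = 2, 2 and divided differences Δ_i = 11/2, -4, the continuity of g' gives the tridiagonal system
  2·M_0 + 8·M_1 + 2·M_2 = 6(Δ_1 - Δ_0) = -57
Natural end conditions: M_0 = M_2 = 0.
Solving: M_0 = 0, M_1 = -57/8, M_2 = 0.
On [1, 3], g(t) = -6 + 63/8·(t - 1) + 0·(t - 1)² - 19/32·(t - 1)³.
With (t - 1) = 1: g(2) = 41/32.

1.2813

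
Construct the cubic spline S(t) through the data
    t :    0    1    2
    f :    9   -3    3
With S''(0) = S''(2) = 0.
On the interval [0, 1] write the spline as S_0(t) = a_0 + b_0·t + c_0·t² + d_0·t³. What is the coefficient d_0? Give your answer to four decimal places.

4.5000

Let m_i = S''(x_i). Step sizes h_i = 1, 1; slopes of the chords Δ_i = (y_(i+1) - y_i)/h_i = -12, 6.
  1·m_0 + 4·m_1 + 1·m_2 = 6(Δ_1 - Δ_0) = 108
Natural end conditions: m_0 = m_2 = 0.
Solving the tridiagonal system: m_0 = 0, m_1 = 27, m_2 = 0.
On [0, 1], with S_0(t) = a_0 + b_0·t + c_0·t² + d_0·t³: c_0 = m_0/2 = 0, d_0 = (m_1 - m_0)/(6h_0) = 9/2, b_0 = Δ_0 - h_0(2m_0 + m_1)/6 = -33/2.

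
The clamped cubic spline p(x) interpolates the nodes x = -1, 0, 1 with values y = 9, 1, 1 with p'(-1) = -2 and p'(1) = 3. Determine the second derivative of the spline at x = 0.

Put M_i = p'' at the i-th knot. Here h = (1, 1) and Δ = (-8, 0), so the interior equations h_(i-1)·M_(i-1) + 2(h_(i-1)+h_i)·M_i + h_i·M_(i+1) = 6(Δ_i − Δ_(i-1)) read
  1·M_0 + 4·M_1 + 1·M_2 = 6(Δ_1 - Δ_0) = 48
Clamped end conditions give two more equations: 2h_0·M_0 + h_0·M_1 = 6(Δ_0 - p'(-1)) = -36 and h_1·M_1 + 2h_1·M_2 = 6(p'(1) - Δ_1) = 18.
Forward elimination and back-substitution give M_0 = -55/2, M_1 = 19, M_2 = -1/2.

19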